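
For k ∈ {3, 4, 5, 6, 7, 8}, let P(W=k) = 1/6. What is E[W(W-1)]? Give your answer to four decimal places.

27.6667

E[W(W-1)] = Σ w(w-1)·P(W=w)
 = 6·1/6 + 12·1/6 + 20·1/6 + 30·1/6 + 42·1/6 + 56·1/6
 = 1 + 2 + 10/3 + 5 + 7 + 28/3
 = 83/3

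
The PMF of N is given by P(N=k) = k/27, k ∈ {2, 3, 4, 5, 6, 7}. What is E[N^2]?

29

E[N^2] = Σ n^2·P(N=n)
 = 4·2/27 + 9·1/9 + 16·4/27 + 25·5/27 + 36·2/9 + 49·7/27
 = 8/27 + 1 + 64/27 + 125/27 + 8 + 343/27
 = 29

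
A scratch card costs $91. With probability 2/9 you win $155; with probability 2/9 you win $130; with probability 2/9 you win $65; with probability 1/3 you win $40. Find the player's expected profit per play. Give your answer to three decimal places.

0.111

E[payout] = 155·2/9 + 130·2/9 + 65·2/9 + 40·1/3
 = 310/9 + 260/9 + 130/9 + 40/3
 = 820/9
Net = 820/9 - 91 = 1/9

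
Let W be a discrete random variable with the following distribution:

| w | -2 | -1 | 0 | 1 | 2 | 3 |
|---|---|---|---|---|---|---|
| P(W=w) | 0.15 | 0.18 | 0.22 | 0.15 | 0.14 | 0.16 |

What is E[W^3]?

4.21

E[W^3] = Σ w^3·P(W=w)
 = (-8)·0.15 + (-1)·0.18 + 0·0.22 + 1·0.15 + 8·0.14 + 27·0.16
 = (-1.2) + (-0.18) + 0 + 0.15 + 1.12 + 4.32
 = 4.21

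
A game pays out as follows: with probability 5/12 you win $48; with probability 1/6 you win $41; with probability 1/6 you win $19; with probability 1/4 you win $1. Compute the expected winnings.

E[payout] = 48·5/12 + 41·1/6 + 19·1/6 + 1·1/4
 = 20 + 41/6 + 19/6 + 1/4
 = 121/4

30.25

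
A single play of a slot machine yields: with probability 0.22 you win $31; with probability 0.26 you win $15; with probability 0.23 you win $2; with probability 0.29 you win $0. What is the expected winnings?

E[payout] = 31·0.22 + 15·0.26 + 2·0.23 + 0·0.29
 = 6.82 + 3.9 + 0.46 + 0
 = 11.18

11.18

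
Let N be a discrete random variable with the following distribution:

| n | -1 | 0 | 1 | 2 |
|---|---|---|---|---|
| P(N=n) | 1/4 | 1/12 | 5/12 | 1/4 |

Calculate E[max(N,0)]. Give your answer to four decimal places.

E[max(N,0)] = Σ max(n,0)·P(N=n)
 = 0·1/4 + 0·1/12 + 1·5/12 + 2·1/4
 = 0 + 0 + 5/12 + 1/2
 = 11/12

0.9167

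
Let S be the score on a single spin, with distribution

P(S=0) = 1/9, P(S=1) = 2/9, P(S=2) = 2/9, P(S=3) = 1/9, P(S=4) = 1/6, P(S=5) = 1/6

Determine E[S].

2.5

E[S] = Σ s·P(S=s)
 = 0·1/9 + 1·2/9 + 2·2/9 + 3·1/9 + 4·1/6 + 5·1/6
 = 0 + 2/9 + 4/9 + 1/3 + 2/3 + 5/6
 = 5/2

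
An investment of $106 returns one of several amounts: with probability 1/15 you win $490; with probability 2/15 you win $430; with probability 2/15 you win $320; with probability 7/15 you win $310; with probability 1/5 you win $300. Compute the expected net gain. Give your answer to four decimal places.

231.3333

E[payout] = 490·1/15 + 430·2/15 + 320·2/15 + 310·7/15 + 300·1/5
 = 98/3 + 172/3 + 128/3 + 434/3 + 60
 = 1012/3
Net = 1012/3 - 106 = 694/3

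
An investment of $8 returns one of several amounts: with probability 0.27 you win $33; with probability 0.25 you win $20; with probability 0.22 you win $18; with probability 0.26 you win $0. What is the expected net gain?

9.87

E[payout] = 33·0.27 + 20·0.25 + 18·0.22 + 0·0.26
 = 8.91 + 5 + 3.96 + 0
 = 17.87
Net = 17.87 - 8 = 9.87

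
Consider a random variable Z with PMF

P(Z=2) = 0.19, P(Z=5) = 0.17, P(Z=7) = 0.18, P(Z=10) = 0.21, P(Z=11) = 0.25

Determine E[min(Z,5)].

E[min(Z,5)] = Σ min(z,5)·P(Z=z)
 = 2·0.19 + 5·0.17 + 5·0.18 + 5·0.21 + 5·0.25
 = 0.38 + 0.85 + 0.9 + 1.05 + 1.25
 = 4.43

4.43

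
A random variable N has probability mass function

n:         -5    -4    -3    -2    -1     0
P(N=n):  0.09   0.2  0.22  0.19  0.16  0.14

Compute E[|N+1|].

E[|N+1|] = Σ |n+1|·P(N=n)
 = 4·0.09 + 3·0.2 + 2·0.22 + 1·0.19 + 0·0.16 + 1·0.14
 = 0.36 + 0.6 + 0.44 + 0.19 + 0 + 0.14
 = 1.73

1.73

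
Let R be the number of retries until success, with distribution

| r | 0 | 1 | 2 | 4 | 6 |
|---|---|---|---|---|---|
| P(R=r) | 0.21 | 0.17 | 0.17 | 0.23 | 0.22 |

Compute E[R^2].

12.45

E[R^2] = Σ r^2·P(R=r)
 = 0·0.21 + 1·0.17 + 4·0.17 + 16·0.23 + 36·0.22
 = 0 + 0.17 + 0.68 + 3.68 + 7.92
 = 12.45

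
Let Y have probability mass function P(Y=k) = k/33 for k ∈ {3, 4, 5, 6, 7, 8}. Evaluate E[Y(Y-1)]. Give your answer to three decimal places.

32.970

E[Y(Y-1)] = Σ y(y-1)·P(Y=y)
 = 6·1/11 + 12·4/33 + 20·5/33 + 30·2/11 + 42·7/33 + 56·8/33
 = 6/11 + 16/11 + 100/33 + 60/11 + 98/11 + 448/33
 = 1088/33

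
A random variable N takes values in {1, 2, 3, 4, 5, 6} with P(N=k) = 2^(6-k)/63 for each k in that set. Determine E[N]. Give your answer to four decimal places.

E[N] = Σ n·P(N=n)
 = 1·32/63 + 2·16/63 + 3·8/63 + 4·4/63 + 5·2/63 + 6·1/63
 = 32/63 + 32/63 + 8/21 + 16/63 + 10/63 + 2/21
 = 40/21

1.9048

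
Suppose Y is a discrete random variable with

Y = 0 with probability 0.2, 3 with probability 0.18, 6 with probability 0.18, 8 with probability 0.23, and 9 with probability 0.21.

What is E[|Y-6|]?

E[|Y-6|] = Σ |y-6|·P(Y=y)
 = 6·0.2 + 3·0.18 + 0·0.18 + 2·0.23 + 3·0.21
 = 1.2 + 0.54 + 0 + 0.46 + 0.63
 = 2.83

2.83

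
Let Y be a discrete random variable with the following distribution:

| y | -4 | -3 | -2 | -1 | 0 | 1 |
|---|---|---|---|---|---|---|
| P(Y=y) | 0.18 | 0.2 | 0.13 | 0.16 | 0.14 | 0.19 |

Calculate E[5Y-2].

E[5Y-2] = Σ (5y-2)·P(Y=y)
 = (-22)·0.18 + (-17)·0.2 + (-12)·0.13 + (-7)·0.16 + (-2)·0.14 + 3·0.19
 = (-3.96) + (-3.4) + (-1.56) + (-1.12) + (-0.28) + 0.57
 = -9.75

-9.75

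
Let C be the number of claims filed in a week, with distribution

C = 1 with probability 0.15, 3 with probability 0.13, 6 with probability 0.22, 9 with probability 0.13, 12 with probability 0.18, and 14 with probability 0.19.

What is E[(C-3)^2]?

E[(C-3)^2] = Σ (c-3)^2·P(C=c)
 = 4·0.15 + 0·0.13 + 9·0.22 + 36·0.13 + 81·0.18 + 121·0.19
 = 0.6 + 0 + 1.98 + 4.68 + 14.58 + 22.99
 = 44.83

44.83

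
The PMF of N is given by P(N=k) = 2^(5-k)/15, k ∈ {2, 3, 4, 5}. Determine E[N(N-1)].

5.6

E[N(N-1)] = Σ n(n-1)·P(N=n)
 = 2·8/15 + 6·4/15 + 12·2/15 + 20·1/15
 = 16/15 + 8/5 + 8/5 + 4/3
 = 28/5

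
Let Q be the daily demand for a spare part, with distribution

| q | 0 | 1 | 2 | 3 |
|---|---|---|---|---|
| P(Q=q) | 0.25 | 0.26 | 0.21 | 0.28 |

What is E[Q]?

1.52

E[Q] = Σ q·P(Q=q)
 = 0·0.25 + 1·0.26 + 2·0.21 + 3·0.28
 = 0 + 0.26 + 0.42 + 0.84
 = 1.52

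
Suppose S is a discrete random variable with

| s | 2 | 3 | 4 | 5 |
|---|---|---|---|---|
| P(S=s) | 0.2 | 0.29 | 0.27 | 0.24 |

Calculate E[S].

E[S] = Σ s·P(S=s)
 = 2·0.2 + 3·0.29 + 4·0.27 + 5·0.24
 = 0.4 + 0.87 + 1.08 + 1.2
 = 3.55

3.55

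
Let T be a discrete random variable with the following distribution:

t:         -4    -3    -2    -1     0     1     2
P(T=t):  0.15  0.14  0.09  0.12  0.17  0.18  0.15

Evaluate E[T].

-0.84

E[T] = Σ t·P(T=t)
 = (-4)·0.15 + (-3)·0.14 + (-2)·0.09 + (-1)·0.12 + 0·0.17 + 1·0.18 + 2·0.15
 = (-0.6) + (-0.42) + (-0.18) + (-0.12) + 0 + 0.18 + 0.3
 = -0.84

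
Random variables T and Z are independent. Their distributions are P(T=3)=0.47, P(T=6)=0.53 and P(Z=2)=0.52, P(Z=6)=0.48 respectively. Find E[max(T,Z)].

E[max(T,Z)] = Σ_t Σ_z max(t,z) · P(T=t)P(Z=z)
 = 3·0.2444 + 6·0.2256 + 6·0.2756 + 6·0.2544
 = 0.7332 + 1.3536 + 1.6536 + 1.5264
 = 5.2668

5.2668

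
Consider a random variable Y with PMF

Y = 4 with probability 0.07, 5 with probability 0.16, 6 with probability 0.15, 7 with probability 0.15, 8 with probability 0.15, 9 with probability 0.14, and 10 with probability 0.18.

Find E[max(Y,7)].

E[max(Y,7)] = Σ max(y,7)·P(Y=y)
 = 7·0.07 + 7·0.16 + 7·0.15 + 7·0.15 + 8·0.15 + 9·0.14 + 10·0.18
 = 0.49 + 1.12 + 1.05 + 1.05 + 1.2 + 1.26 + 1.8
 = 7.97

7.97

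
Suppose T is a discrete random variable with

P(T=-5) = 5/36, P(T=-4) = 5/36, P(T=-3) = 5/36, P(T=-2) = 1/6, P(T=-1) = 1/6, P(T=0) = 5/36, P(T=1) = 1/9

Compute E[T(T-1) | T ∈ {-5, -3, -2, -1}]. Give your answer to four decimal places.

11.7273

P(T ∈ {-5, -3, -2, -1}) = 5/36 + 5/36 + 1/6 + 1/6 = 11/18.
E[T(T-1) | T ∈ {-5, -3, -2, -1}] = [30·5/36 + 12·5/36 + 6·1/6 + 2·1/6] / (11/18)
 = 43/6 / (11/18)
 = 129/11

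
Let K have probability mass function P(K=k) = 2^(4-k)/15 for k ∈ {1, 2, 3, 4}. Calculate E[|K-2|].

0.8

E[|K-2|] = Σ |k-2|·P(K=k)
 = 1·8/15 + 0·4/15 + 1·2/15 + 2·1/15
 = 8/15 + 0 + 2/15 + 2/15
 = 4/5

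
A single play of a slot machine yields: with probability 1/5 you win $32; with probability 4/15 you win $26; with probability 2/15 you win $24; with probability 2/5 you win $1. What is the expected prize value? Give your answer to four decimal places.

E[payout] = 32·1/5 + 26·4/15 + 24·2/15 + 1·2/5
 = 32/5 + 104/15 + 16/5 + 2/5
 = 254/15

16.9333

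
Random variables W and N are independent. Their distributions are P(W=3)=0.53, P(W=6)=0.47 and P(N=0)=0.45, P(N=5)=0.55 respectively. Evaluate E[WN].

12.1275

E[WN] = Σ_w Σ_n wn · P(W=w)P(N=n)
 = 0·0.2385 + 15·0.2915 + 0·0.2115 + 30·0.2585
 = 0 + 4.3725 + 0 + 7.755
 = 12.1275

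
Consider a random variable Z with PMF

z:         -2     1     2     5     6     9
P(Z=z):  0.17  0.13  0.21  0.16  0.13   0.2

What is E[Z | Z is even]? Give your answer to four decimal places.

P(Z is even) = 0.17 + 0.21 + 0.13 = 0.51.
E[Z | Z is even] = [(-2)·0.17 + 2·0.21 + 6·0.13] / 0.51
 = 0.86 / 0.51
 = 86/51

1.6863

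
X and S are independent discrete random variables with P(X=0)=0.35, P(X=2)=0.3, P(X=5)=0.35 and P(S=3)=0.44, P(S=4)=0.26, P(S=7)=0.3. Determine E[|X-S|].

2.908

E[|X-S|] = Σ_x Σ_s |x-s| · P(X=x)P(S=s)
 = 3·0.154 + 4·0.091 + 7·0.105 + 1·0.132 + 2·0.078 + 5·0.09 + 2·0.154 + 1·0.091 + 2·0.105
 = 0.462 + 0.364 + 0.735 + 0.132 + 0.156 + 0.45 + 0.308 + 0.091 + 0.21
 = 2.908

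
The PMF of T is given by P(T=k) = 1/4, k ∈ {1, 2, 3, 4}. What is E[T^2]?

E[T^2] = Σ t^2·P(T=t)
 = 1·1/4 + 4·1/4 + 9·1/4 + 16·1/4
 = 1/4 + 1 + 9/4 + 4
 = 15/2

7.5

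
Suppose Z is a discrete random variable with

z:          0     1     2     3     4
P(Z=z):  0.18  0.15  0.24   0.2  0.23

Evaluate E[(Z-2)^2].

E[(Z-2)^2] = Σ (z-2)^2·P(Z=z)
 = 4·0.18 + 1·0.15 + 0·0.24 + 1·0.2 + 4·0.23
 = 0.72 + 0.15 + 0 + 0.2 + 0.92
 = 1.99

1.99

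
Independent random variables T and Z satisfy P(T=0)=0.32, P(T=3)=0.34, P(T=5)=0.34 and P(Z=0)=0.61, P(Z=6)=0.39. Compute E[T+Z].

5.06

E[T+Z] = Σ_t Σ_z (t+z) · P(T=t)P(Z=z)
 = 0·0.1952 + 6·0.1248 + 3·0.2074 + 9·0.1326 + 5·0.2074 + 11·0.1326
 = 0 + 0.7488 + 0.6222 + 1.1934 + 1.037 + 1.4586
 = 5.06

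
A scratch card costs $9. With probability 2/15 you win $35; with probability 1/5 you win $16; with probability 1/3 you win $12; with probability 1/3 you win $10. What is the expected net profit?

6.2

E[payout] = 35·2/15 + 16·1/5 + 12·1/3 + 10·1/3
 = 14/3 + 16/5 + 4 + 10/3
 = 76/5
Net = 76/5 - 9 = 31/5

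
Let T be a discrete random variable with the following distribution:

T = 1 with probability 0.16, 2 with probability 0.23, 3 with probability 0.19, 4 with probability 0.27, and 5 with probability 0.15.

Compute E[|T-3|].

E[|T-3|] = Σ |t-3|·P(T=t)
 = 2·0.16 + 1·0.23 + 0·0.19 + 1·0.27 + 2·0.15
 = 0.32 + 0.23 + 0 + 0.27 + 0.3
 = 1.12

1.12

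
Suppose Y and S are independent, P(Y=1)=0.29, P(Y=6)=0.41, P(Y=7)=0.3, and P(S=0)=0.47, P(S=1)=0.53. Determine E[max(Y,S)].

E[max(Y,S)] = Σ_y Σ_s max(y,s) · P(Y=y)P(S=s)
 = 1·0.1363 + 1·0.1537 + 6·0.1927 + 6·0.2173 + 7·0.141 + 7·0.159
 = 0.1363 + 0.1537 + 1.1562 + 1.3038 + 0.987 + 1.113
 = 4.85

4.85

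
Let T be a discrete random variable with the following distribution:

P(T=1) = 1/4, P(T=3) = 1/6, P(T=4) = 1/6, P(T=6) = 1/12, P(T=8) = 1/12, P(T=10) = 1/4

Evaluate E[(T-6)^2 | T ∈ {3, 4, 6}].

P(T ∈ {3, 4, 6}) = 1/6 + 1/6 + 1/12 = 5/12.
E[(T-6)^2 | T ∈ {3, 4, 6}] = [9·1/6 + 4·1/6 + 0·1/12] / (5/12)
 = 13/6 / (5/12)
 = 26/5

5.2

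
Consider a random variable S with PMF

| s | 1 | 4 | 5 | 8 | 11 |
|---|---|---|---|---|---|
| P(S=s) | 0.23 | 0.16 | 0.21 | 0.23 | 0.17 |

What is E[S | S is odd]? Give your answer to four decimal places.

P(S is odd) = 0.23 + 0.21 + 0.17 = 0.61.
E[S | S is odd] = [1·0.23 + 5·0.21 + 11·0.17] / 0.61
 = 3.15 / 0.61
 = 315/61

5.1639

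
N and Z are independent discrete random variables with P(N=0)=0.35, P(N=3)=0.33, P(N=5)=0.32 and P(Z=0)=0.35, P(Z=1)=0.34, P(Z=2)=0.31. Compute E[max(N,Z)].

E[max(N,Z)] = Σ_n Σ_z max(n,z) · P(N=n)P(Z=z)
 = 0·0.1225 + 1·0.119 + 2·0.1085 + 3·0.1155 + 3·0.1122 + 3·0.1023 + 5·0.112 + 5·0.1088 + 5·0.0992
 = 0 + 0.119 + 0.217 + 0.3465 + 0.3366 + 0.3069 + 0.56 + 0.544 + 0.496
 = 2.926

2.926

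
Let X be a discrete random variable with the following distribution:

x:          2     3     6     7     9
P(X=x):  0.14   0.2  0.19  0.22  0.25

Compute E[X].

E[X] = Σ x·P(X=x)
 = 2·0.14 + 3·0.2 + 6·0.19 + 7·0.22 + 9·0.25
 = 0.28 + 0.6 + 1.14 + 1.54 + 2.25
 = 5.81

5.81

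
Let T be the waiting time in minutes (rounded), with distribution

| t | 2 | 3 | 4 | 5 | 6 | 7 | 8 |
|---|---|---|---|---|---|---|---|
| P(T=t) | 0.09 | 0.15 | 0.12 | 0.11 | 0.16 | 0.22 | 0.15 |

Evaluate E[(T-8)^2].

10.76

E[(T-8)^2] = Σ (t-8)^2·P(T=t)
 = 36·0.09 + 25·0.15 + 16·0.12 + 9·0.11 + 4·0.16 + 1·0.22 + 0·0.15
 = 3.24 + 3.75 + 1.92 + 0.99 + 0.64 + 0.22 + 0
 = 10.76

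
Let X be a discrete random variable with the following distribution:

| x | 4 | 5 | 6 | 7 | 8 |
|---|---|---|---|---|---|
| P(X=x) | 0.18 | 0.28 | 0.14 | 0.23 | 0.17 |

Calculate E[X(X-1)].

31.14

E[X(X-1)] = Σ x(x-1)·P(X=x)
 = 12·0.18 + 20·0.28 + 30·0.14 + 42·0.23 + 56·0.17
 = 2.16 + 5.6 + 4.2 + 9.66 + 9.52
 = 31.14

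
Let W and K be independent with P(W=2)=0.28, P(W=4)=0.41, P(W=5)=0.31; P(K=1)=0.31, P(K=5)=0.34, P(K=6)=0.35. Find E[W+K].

7.86

E[W+K] = Σ_w Σ_k (w+k) · P(W=w)P(K=k)
 = 3·0.0868 + 7·0.0952 + 8·0.098 + 5·0.1271 + 9·0.1394 + 10·0.1435 + 6·0.0961 + 10·0.1054 + 11·0.1085
 = 0.2604 + 0.6664 + 0.784 + 0.6355 + 1.2546 + 1.435 + 0.5766 + 1.054 + 1.1935
 = 7.86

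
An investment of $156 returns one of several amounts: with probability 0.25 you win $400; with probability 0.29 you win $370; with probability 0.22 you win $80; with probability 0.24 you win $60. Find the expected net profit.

E[payout] = 400·0.25 + 370·0.29 + 80·0.22 + 60·0.24
 = 100 + 107.3 + 17.6 + 14.4
 = 239.3
Net = 239.3 - 156 = 83.3

83.3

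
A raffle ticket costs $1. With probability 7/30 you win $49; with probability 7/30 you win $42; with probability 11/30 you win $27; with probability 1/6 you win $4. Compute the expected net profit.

E[payout] = 49·7/30 + 42·7/30 + 27·11/30 + 4·1/6
 = 343/30 + 49/5 + 99/10 + 2/3
 = 159/5
Net = 159/5 - 1 = 154/5

30.8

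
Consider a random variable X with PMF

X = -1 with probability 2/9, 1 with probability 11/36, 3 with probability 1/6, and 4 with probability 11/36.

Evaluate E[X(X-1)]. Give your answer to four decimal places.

E[X(X-1)] = Σ x(x-1)·P(X=x)
 = 2·2/9 + 0·11/36 + 6·1/6 + 12·11/36
 = 4/9 + 0 + 1 + 11/3
 = 46/9

5.1111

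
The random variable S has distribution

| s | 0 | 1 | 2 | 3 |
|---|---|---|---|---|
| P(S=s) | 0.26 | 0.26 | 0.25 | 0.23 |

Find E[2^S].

E[2^S] = Σ 2^s·P(S=s)
 = 1·0.26 + 2·0.26 + 4·0.25 + 8·0.23
 = 0.26 + 0.52 + 1 + 1.84
 = 3.62

3.62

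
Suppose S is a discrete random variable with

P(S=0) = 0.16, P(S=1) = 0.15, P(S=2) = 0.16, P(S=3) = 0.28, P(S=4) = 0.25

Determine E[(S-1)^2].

3.69

E[(S-1)^2] = Σ (s-1)^2·P(S=s)
 = 1·0.16 + 0·0.15 + 1·0.16 + 4·0.28 + 9·0.25
 = 0.16 + 0 + 0.16 + 1.12 + 2.25
 = 3.69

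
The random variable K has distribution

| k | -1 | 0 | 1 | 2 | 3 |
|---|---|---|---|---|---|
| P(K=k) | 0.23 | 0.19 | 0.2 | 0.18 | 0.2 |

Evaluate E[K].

E[K] = Σ k·P(K=k)
 = (-1)·0.23 + 0·0.19 + 1·0.2 + 2·0.18 + 3·0.2
 = (-0.23) + 0 + 0.2 + 0.36 + 0.6
 = 0.93

0.93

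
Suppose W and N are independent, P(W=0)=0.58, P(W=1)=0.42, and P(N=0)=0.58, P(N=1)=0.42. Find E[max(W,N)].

0.6636

E[max(W,N)] = Σ_w Σ_n max(w,n) · P(W=w)P(N=n)
 = 0·0.3364 + 1·0.2436 + 1·0.2436 + 1·0.1764
 = 0 + 0.2436 + 0.2436 + 0.1764
 = 0.6636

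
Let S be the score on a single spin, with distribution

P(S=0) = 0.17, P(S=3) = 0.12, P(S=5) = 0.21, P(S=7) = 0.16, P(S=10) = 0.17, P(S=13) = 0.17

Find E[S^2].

59.9

E[S^2] = Σ s^2·P(S=s)
 = 0·0.17 + 9·0.12 + 25·0.21 + 49·0.16 + 100·0.17 + 169·0.17
 = 0 + 1.08 + 5.25 + 7.84 + 17 + 28.73
 = 59.9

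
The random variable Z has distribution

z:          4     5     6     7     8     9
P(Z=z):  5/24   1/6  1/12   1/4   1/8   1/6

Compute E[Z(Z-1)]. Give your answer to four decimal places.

E[Z(Z-1)] = Σ z(z-1)·P(Z=z)
 = 12·5/24 + 20·1/6 + 30·1/12 + 42·1/4 + 56·1/8 + 72·1/6
 = 5/2 + 10/3 + 5/2 + 21/2 + 7 + 12
 = 227/6

37.8333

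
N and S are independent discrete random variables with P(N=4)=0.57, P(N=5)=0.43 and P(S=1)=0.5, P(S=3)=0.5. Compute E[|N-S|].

2.43

E[|N-S|] = Σ_n Σ_s |n-s| · P(N=n)P(S=s)
 = 3·0.285 + 1·0.285 + 4·0.215 + 2·0.215
 = 0.855 + 0.285 + 0.86 + 0.43
 = 2.43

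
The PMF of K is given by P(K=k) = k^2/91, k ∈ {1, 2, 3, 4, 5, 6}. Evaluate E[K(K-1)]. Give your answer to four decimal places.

E[K(K-1)] = Σ k(k-1)·P(K=k)
 = 0·1/91 + 2·4/91 + 6·9/91 + 12·16/91 + 20·25/91 + 30·36/91
 = 0 + 8/91 + 54/91 + 192/91 + 500/91 + 1080/91
 = 262/13

20.1538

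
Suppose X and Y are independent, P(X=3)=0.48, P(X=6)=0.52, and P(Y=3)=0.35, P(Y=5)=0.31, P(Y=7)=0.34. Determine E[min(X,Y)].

E[min(X,Y)] = Σ_x Σ_y min(x,y) · P(X=x)P(Y=y)
 = 3·0.168 + 3·0.1488 + 3·0.1632 + 3·0.182 + 5·0.1612 + 6·0.1768
 = 0.504 + 0.4464 + 0.4896 + 0.546 + 0.806 + 1.0608
 = 3.8528

3.8528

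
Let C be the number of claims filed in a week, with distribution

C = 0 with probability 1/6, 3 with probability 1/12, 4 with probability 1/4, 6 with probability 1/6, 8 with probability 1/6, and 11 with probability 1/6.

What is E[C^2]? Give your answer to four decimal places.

E[C^2] = Σ c^2·P(C=c)
 = 0·1/6 + 9·1/12 + 16·1/4 + 36·1/6 + 64·1/6 + 121·1/6
 = 0 + 3/4 + 4 + 6 + 32/3 + 121/6
 = 499/12

41.5833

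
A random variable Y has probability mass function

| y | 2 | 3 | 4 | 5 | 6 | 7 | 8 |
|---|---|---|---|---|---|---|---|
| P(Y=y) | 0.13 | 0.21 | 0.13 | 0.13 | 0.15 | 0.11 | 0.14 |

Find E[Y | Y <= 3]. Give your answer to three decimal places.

P(Y <= 3) = 0.13 + 0.21 = 0.34.
E[Y | Y <= 3] = [2·0.13 + 3·0.21] / 0.34
 = 0.89 / 0.34
 = 89/34

2.618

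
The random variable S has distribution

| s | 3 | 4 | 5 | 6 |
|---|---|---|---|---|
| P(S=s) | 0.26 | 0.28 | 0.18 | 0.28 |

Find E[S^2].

21.4

E[S^2] = Σ s^2·P(S=s)
 = 9·0.26 + 16·0.28 + 25·0.18 + 36·0.28
 = 2.34 + 4.48 + 4.5 + 10.08
 = 21.4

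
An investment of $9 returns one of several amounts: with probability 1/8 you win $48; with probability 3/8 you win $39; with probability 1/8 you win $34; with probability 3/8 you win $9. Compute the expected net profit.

19.25

E[payout] = 48·1/8 + 39·3/8 + 34·1/8 + 9·3/8
 = 6 + 117/8 + 17/4 + 27/8
 = 113/4
Net = 113/4 - 9 = 77/4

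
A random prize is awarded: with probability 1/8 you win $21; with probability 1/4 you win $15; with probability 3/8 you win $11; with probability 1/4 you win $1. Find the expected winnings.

E[payout] = 21·1/8 + 15·1/4 + 11·3/8 + 1·1/4
 = 21/8 + 15/4 + 33/8 + 1/4
 = 43/4

10.75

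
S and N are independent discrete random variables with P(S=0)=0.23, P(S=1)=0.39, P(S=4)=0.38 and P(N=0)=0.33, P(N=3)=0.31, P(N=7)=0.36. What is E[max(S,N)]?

E[max(S,N)] = Σ_s Σ_n max(s,n) · P(S=s)P(N=n)
 = 0·0.0759 + 3·0.0713 + 7·0.0828 + 1·0.1287 + 3·0.1209 + 7·0.1404 + 4·0.1254 + 4·0.1178 + 7·0.1368
 = 0 + 0.2139 + 0.5796 + 0.1287 + 0.3627 + 0.9828 + 0.5016 + 0.4712 + 0.9576
 = 4.1981

4.1981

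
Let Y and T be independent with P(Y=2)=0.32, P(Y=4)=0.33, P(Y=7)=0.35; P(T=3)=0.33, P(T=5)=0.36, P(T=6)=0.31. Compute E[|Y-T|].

2.1028

E[|Y-T|] = Σ_y Σ_t |y-t| · P(Y=y)P(T=t)
 = 1·0.1056 + 3·0.1152 + 4·0.0992 + 1·0.1089 + 1·0.1188 + 2·0.1023 + 4·0.1155 + 2·0.126 + 1·0.1085
 = 0.1056 + 0.3456 + 0.3968 + 0.1089 + 0.1188 + 0.2046 + 0.462 + 0.252 + 0.1085
 = 2.1028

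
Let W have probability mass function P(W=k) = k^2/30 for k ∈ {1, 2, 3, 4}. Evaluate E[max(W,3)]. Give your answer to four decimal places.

3.5333

E[max(W,3)] = Σ max(w,3)·P(W=w)
 = 3·1/30 + 3·2/15 + 3·3/10 + 4·8/15
 = 1/10 + 2/5 + 9/10 + 32/15
 = 53/15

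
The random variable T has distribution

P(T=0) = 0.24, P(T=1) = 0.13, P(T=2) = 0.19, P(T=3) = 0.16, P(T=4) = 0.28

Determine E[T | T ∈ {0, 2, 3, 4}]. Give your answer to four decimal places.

P(T ∈ {0, 2, 3, 4}) = 0.24 + 0.19 + 0.16 + 0.28 = 0.87.
E[T | T ∈ {0, 2, 3, 4}] = [0·0.24 + 2·0.19 + 3·0.16 + 4·0.28] / 0.87
 = 1.98 / 0.87
 = 66/29

2.2759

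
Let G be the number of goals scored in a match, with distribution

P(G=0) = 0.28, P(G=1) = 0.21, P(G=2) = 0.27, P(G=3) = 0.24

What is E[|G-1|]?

1.03

E[|G-1|] = Σ |g-1|·P(G=g)
 = 1·0.28 + 0·0.21 + 1·0.27 + 2·0.24
 = 0.28 + 0 + 0.27 + 0.48
 = 1.03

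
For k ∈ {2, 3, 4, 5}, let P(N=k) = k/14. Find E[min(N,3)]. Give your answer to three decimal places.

E[min(N,3)] = Σ min(n,3)·P(N=n)
 = 2·1/7 + 3·3/14 + 3·2/7 + 3·5/14
 = 2/7 + 9/14 + 6/7 + 15/14
 = 20/7

2.857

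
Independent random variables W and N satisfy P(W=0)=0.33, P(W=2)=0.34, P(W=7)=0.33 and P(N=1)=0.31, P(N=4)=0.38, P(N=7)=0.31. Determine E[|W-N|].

3.2008

E[|W-N|] = Σ_w Σ_n |w-n| · P(W=w)P(N=n)
 = 1·0.1023 + 4·0.1254 + 7·0.1023 + 1·0.1054 + 2·0.1292 + 5·0.1054 + 6·0.1023 + 3·0.1254 + 0·0.1023
 = 0.1023 + 0.5016 + 0.7161 + 0.1054 + 0.2584 + 0.527 + 0.6138 + 0.3762 + 0
 = 3.2008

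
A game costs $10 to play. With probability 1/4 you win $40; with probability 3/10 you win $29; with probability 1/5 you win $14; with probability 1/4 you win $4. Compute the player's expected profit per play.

E[payout] = 40·1/4 + 29·3/10 + 14·1/5 + 4·1/4
 = 10 + 87/10 + 14/5 + 1
 = 45/2
Net = 45/2 - 10 = 25/2

12.5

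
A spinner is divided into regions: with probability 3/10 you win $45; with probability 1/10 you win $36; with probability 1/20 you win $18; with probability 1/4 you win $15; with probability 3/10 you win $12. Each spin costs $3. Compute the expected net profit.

E[payout] = 45·3/10 + 36·1/10 + 18·1/20 + 15·1/4 + 12·3/10
 = 27/2 + 18/5 + 9/10 + 15/4 + 18/5
 = 507/20
Net = 507/20 - 3 = 447/20

22.35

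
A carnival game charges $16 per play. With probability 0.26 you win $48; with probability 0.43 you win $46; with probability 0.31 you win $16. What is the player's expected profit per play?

21.22

E[payout] = 48·0.26 + 46·0.43 + 16·0.31
 = 12.48 + 19.78 + 4.96
 = 37.22
Net = 37.22 - 16 = 21.22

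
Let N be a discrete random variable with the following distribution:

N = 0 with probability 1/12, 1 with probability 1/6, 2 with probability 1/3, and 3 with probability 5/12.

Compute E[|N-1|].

1.25

E[|N-1|] = Σ |n-1|·P(N=n)
 = 1·1/12 + 0·1/6 + 1·1/3 + 2·5/12
 = 1/12 + 0 + 1/3 + 5/6
 = 5/4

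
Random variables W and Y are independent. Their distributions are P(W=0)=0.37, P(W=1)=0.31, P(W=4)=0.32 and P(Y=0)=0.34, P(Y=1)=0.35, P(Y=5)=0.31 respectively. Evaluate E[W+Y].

3.49

E[W+Y] = Σ_w Σ_y (w+y) · P(W=w)P(Y=y)
 = 0·0.1258 + 1·0.1295 + 5·0.1147 + 1·0.1054 + 2·0.1085 + 6·0.0961 + 4·0.1088 + 5·0.112 + 9·0.0992
 = 0 + 0.1295 + 0.5735 + 0.1054 + 0.217 + 0.5766 + 0.4352 + 0.56 + 0.8928
 = 3.49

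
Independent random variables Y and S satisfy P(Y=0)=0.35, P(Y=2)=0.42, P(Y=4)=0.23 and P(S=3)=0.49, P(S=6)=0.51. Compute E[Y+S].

E[Y+S] = Σ_y Σ_s (y+s) · P(Y=y)P(S=s)
 = 3·0.1715 + 6·0.1785 + 5·0.2058 + 8·0.2142 + 7·0.1127 + 10·0.1173
 = 0.5145 + 1.071 + 1.029 + 1.7136 + 0.7889 + 1.173
 = 6.29

6.29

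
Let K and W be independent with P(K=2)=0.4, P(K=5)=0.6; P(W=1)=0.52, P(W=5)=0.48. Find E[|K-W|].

E[|K-W|] = Σ_k Σ_w |k-w| · P(K=k)P(W=w)
 = 1·0.208 + 3·0.192 + 4·0.312 + 0·0.288
 = 0.208 + 0.576 + 1.248 + 0
 = 2.032

2.032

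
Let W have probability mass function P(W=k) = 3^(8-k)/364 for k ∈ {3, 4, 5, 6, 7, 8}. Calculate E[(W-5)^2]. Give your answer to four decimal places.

E[(W-5)^2] = Σ (w-5)^2·P(W=w)
 = 4·243/364 + 1·81/364 + 0·27/364 + 1·9/364 + 4·3/364 + 9·1/364
 = 243/91 + 81/364 + 0 + 9/364 + 3/91 + 9/364
 = 1083/364

2.9753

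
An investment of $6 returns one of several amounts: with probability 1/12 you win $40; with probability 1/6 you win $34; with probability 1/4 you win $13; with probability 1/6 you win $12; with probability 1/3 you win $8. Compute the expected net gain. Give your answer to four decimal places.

E[payout] = 40·1/12 + 34·1/6 + 13·1/4 + 12·1/6 + 8·1/3
 = 10/3 + 17/3 + 13/4 + 2 + 8/3
 = 203/12
Net = 203/12 - 6 = 131/12

10.9167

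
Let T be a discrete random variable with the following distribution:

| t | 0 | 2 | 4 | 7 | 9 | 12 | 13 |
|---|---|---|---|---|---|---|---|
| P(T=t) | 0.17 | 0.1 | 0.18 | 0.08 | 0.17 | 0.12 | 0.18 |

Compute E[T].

6.79

E[T] = Σ t·P(T=t)
 = 0·0.17 + 2·0.1 + 4·0.18 + 7·0.08 + 9·0.17 + 12·0.12 + 13·0.18
 = 0 + 0.2 + 0.72 + 0.56 + 1.53 + 1.44 + 2.34
 = 6.79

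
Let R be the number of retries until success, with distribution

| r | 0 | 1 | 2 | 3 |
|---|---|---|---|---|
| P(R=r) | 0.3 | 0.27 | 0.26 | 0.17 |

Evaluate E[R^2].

E[R^2] = Σ r^2·P(R=r)
 = 0·0.3 + 1·0.27 + 4·0.26 + 9·0.17
 = 0 + 0.27 + 1.04 + 1.53
 = 2.84

2.84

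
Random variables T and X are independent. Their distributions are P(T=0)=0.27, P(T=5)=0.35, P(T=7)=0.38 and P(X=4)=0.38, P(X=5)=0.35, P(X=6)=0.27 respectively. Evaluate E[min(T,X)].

E[min(T,X)] = Σ_t Σ_x min(t,x) · P(T=t)P(X=x)
 = 0·0.1026 + 0·0.0945 + 0·0.0729 + 4·0.133 + 5·0.1225 + 5·0.0945 + 4·0.1444 + 5·0.133 + 6·0.1026
 = 0 + 0 + 0 + 0.532 + 0.6125 + 0.4725 + 0.5776 + 0.665 + 0.6156
 = 3.4752

3.4752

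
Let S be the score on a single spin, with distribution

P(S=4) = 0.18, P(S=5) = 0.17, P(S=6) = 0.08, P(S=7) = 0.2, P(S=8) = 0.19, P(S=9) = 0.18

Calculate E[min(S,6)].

5.47

E[min(S,6)] = Σ min(s,6)·P(S=s)
 = 4·0.18 + 5·0.17 + 6·0.08 + 6·0.2 + 6·0.19 + 6·0.18
 = 0.72 + 0.85 + 0.48 + 1.2 + 1.14 + 1.08
 = 5.47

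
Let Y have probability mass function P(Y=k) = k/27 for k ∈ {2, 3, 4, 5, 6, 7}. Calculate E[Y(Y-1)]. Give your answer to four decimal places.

E[Y(Y-1)] = Σ y(y-1)·P(Y=y)
 = 2·2/27 + 6·1/9 + 12·4/27 + 20·5/27 + 30·2/9 + 42·7/27
 = 4/27 + 2/3 + 16/9 + 100/27 + 20/3 + 98/9
 = 644/27

23.8519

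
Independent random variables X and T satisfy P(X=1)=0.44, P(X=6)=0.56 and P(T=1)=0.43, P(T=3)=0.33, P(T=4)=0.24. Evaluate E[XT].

E[XT] = Σ_x Σ_t xt · P(X=x)P(T=t)
 = 1·0.1892 + 3·0.1452 + 4·0.1056 + 6·0.2408 + 18·0.1848 + 24·0.1344
 = 0.1892 + 0.4356 + 0.4224 + 1.4448 + 3.3264 + 3.2256
 = 9.044

9.044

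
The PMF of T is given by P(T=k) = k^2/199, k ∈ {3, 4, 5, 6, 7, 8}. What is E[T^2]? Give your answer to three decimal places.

43.995

E[T^2] = Σ t^2·P(T=t)
 = 9·9/199 + 16·16/199 + 25·25/199 + 36·36/199 + 49·49/199 + 64·64/199
 = 81/199 + 256/199 + 625/199 + 1296/199 + 2401/199 + 4096/199
 = 8755/199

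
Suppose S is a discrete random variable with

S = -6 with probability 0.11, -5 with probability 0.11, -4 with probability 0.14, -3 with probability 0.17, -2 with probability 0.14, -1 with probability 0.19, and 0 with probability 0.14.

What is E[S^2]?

E[S^2] = Σ s^2·P(S=s)
 = 36·0.11 + 25·0.11 + 16·0.14 + 9·0.17 + 4·0.14 + 1·0.19 + 0·0.14
 = 3.96 + 2.75 + 2.24 + 1.53 + 0.56 + 0.19 + 0
 = 11.23

11.23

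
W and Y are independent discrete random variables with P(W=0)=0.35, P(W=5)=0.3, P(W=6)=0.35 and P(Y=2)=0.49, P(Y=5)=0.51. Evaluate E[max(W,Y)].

4.8355

E[max(W,Y)] = Σ_w Σ_y max(w,y) · P(W=w)P(Y=y)
 = 2·0.1715 + 5·0.1785 + 5·0.147 + 5·0.153 + 6·0.1715 + 6·0.1785
 = 0.343 + 0.8925 + 0.735 + 0.765 + 1.029 + 1.071
 = 4.8355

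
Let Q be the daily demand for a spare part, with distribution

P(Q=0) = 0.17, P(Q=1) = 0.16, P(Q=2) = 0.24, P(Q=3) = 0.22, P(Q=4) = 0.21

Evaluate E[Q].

E[Q] = Σ q·P(Q=q)
 = 0·0.17 + 1·0.16 + 2·0.24 + 3·0.22 + 4·0.21
 = 0 + 0.16 + 0.48 + 0.66 + 0.84
 = 2.14

2.14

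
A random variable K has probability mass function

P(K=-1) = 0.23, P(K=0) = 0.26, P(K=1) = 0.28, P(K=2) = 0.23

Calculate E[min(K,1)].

E[min(K,1)] = Σ min(k,1)·P(K=k)
 = (-1)·0.23 + 0·0.26 + 1·0.28 + 1·0.23
 = (-0.23) + 0 + 0.28 + 0.23
 = 0.28

0.28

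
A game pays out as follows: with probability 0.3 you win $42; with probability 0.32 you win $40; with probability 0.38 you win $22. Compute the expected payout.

33.76

E[payout] = 42·0.3 + 40·0.32 + 22·0.38
 = 12.6 + 12.8 + 8.36
 = 33.76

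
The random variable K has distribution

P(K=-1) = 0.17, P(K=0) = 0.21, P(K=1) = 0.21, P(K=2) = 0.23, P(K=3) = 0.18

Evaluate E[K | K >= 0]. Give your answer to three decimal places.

P(K >= 0) = 0.21 + 0.21 + 0.23 + 0.18 = 0.83.
E[K | K >= 0] = [0·0.21 + 1·0.21 + 2·0.23 + 3·0.18] / 0.83
 = 1.21 / 0.83
 = 121/83

1.458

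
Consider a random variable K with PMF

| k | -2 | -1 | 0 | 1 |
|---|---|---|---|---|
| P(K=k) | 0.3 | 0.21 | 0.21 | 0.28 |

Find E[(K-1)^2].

3.75

E[(K-1)^2] = Σ (k-1)^2·P(K=k)
 = 9·0.3 + 4·0.21 + 1·0.21 + 0·0.28
 = 2.7 + 0.84 + 0.21 + 0
 = 3.75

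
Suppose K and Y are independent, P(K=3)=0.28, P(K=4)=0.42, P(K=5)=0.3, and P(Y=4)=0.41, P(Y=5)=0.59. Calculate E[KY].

18.4518

E[KY] = Σ_k Σ_y ky · P(K=k)P(Y=y)
 = 12·0.1148 + 15·0.1652 + 16·0.1722 + 20·0.2478 + 20·0.123 + 25·0.177
 = 1.3776 + 2.478 + 2.7552 + 4.956 + 2.46 + 4.425
 = 18.4518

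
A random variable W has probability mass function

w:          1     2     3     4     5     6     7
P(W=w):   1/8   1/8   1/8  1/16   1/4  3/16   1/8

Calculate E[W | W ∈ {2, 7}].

4.5

P(W ∈ {2, 7}) = 1/8 + 1/8 = 1/4.
E[W | W ∈ {2, 7}] = [2·1/8 + 7·1/8] / (1/4)
 = 9/8 / (1/4)
 = 9/2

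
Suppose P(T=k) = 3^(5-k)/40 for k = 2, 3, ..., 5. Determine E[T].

2.45

E[T] = Σ t·P(T=t)
 = 2·27/40 + 3·9/40 + 4·3/40 + 5·1/40
 = 27/20 + 27/40 + 3/10 + 1/8
 = 49/20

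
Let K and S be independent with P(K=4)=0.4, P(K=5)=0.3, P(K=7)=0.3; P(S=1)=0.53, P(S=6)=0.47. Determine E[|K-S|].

E[|K-S|] = Σ_k Σ_s |k-s| · P(K=k)P(S=s)
 = 3·0.212 + 2·0.188 + 4·0.159 + 1·0.141 + 6·0.159 + 1·0.141
 = 0.636 + 0.376 + 0.636 + 0.141 + 0.954 + 0.141
 = 2.884

2.884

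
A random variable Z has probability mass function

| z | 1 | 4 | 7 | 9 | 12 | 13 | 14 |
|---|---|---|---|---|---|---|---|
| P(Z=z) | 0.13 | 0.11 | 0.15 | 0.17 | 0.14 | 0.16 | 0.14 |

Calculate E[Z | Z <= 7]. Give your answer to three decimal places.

4.154

P(Z <= 7) = 0.13 + 0.11 + 0.15 = 0.39.
E[Z | Z <= 7] = [1·0.13 + 4·0.11 + 7·0.15] / 0.39
 = 1.62 / 0.39
 = 54/13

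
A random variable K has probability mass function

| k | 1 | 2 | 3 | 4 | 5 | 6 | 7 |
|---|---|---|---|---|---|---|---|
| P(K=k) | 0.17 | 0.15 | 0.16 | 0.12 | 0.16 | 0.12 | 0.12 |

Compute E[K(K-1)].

14.54

E[K(K-1)] = Σ k(k-1)·P(K=k)
 = 0·0.17 + 2·0.15 + 6·0.16 + 12·0.12 + 20·0.16 + 30·0.12 + 42·0.12
 = 0 + 0.3 + 0.96 + 1.44 + 3.2 + 3.6 + 5.04
 = 14.54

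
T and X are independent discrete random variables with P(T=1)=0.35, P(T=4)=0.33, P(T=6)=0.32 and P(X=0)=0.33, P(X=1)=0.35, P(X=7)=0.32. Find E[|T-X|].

3.1824

E[|T-X|] = Σ_t Σ_x |t-x| · P(T=t)P(X=x)
 = 1·0.1155 + 0·0.1225 + 6·0.112 + 4·0.1089 + 3·0.1155 + 3·0.1056 + 6·0.1056 + 5·0.112 + 1·0.1024
 = 0.1155 + 0 + 0.672 + 0.4356 + 0.3465 + 0.3168 + 0.6336 + 0.56 + 0.1024
 = 3.1824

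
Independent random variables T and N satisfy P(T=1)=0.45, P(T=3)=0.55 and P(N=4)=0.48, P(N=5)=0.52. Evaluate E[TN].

9.492

E[TN] = Σ_t Σ_n tn · P(T=t)P(N=n)
 = 4·0.216 + 5·0.234 + 12·0.264 + 15·0.286
 = 0.864 + 1.17 + 3.168 + 4.29
 = 9.492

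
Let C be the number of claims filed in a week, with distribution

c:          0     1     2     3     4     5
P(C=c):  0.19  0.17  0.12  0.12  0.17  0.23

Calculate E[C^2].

E[C^2] = Σ c^2·P(C=c)
 = 0·0.19 + 1·0.17 + 4·0.12 + 9·0.12 + 16·0.17 + 25·0.23
 = 0 + 0.17 + 0.48 + 1.08 + 2.72 + 5.75
 = 10.2

10.2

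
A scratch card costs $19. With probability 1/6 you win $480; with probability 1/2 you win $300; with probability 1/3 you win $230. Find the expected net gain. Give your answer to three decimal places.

E[payout] = 480·1/6 + 300·1/2 + 230·1/3
 = 80 + 150 + 230/3
 = 920/3
Net = 920/3 - 19 = 863/3

287.667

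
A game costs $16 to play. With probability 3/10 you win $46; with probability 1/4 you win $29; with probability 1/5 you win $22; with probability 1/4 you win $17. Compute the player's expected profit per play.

E[payout] = 46·3/10 + 29·1/4 + 22·1/5 + 17·1/4
 = 69/5 + 29/4 + 22/5 + 17/4
 = 297/10
Net = 297/10 - 16 = 137/10

13.7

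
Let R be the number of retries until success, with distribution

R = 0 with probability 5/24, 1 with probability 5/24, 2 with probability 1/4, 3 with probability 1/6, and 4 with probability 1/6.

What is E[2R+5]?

8.75

E[2R+5] = Σ (2r+5)·P(R=r)
 = 5·5/24 + 7·5/24 + 9·1/4 + 11·1/6 + 13·1/6
 = 25/24 + 35/24 + 9/4 + 11/6 + 13/6
 = 35/4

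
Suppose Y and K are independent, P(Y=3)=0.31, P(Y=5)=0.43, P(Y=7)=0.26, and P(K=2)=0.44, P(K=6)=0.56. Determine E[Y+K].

9.14

E[Y+K] = Σ_y Σ_k (y+k) · P(Y=y)P(K=k)
 = 5·0.1364 + 9·0.1736 + 7·0.1892 + 11·0.2408 + 9·0.1144 + 13·0.1456
 = 0.682 + 1.5624 + 1.3244 + 2.6488 + 1.0296 + 1.8928
 = 9.14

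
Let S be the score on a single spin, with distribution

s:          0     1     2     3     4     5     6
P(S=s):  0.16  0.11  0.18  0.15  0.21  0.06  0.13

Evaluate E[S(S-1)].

8.88

E[S(S-1)] = Σ s(s-1)·P(S=s)
 = 0·0.16 + 0·0.11 + 2·0.18 + 6·0.15 + 12·0.21 + 20·0.06 + 30·0.13
 = 0 + 0 + 0.36 + 0.9 + 2.52 + 1.2 + 3.9
 = 8.88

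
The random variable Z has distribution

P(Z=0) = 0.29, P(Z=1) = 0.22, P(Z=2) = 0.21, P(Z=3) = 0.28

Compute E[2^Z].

3.81

E[2^Z] = Σ 2^z·P(Z=z)
 = 1·0.29 + 2·0.22 + 4·0.21 + 8·0.28
 = 0.29 + 0.44 + 0.84 + 2.24
 = 3.81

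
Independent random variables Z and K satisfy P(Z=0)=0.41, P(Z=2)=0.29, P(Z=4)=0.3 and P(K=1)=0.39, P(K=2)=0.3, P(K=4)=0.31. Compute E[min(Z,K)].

E[min(Z,K)] = Σ_z Σ_k min(z,k) · P(Z=z)P(K=k)
 = 0·0.1599 + 0·0.123 + 0·0.1271 + 1·0.1131 + 2·0.087 + 2·0.0899 + 1·0.117 + 2·0.09 + 4·0.093
 = 0 + 0 + 0 + 0.1131 + 0.174 + 0.1798 + 0.117 + 0.18 + 0.372
 = 1.1359

1.1359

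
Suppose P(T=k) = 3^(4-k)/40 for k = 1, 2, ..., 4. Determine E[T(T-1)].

E[T(T-1)] = Σ t(t-1)·P(T=t)
 = 0·27/40 + 2·9/40 + 6·3/40 + 12·1/40
 = 0 + 9/20 + 9/20 + 3/10
 = 6/5

1.2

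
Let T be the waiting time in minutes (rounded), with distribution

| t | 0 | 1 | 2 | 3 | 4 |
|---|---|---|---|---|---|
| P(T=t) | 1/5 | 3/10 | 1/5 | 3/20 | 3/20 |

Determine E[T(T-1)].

3.1

E[T(T-1)] = Σ t(t-1)·P(T=t)
 = 0·1/5 + 0·3/10 + 2·1/5 + 6·3/20 + 12·3/20
 = 0 + 0 + 2/5 + 9/10 + 9/5
 = 31/10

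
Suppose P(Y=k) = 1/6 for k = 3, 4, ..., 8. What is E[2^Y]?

E[2^Y] = Σ 2^y·P(Y=y)
 = 8·1/6 + 16·1/6 + 32·1/6 + 64·1/6 + 128·1/6 + 256·1/6
 = 4/3 + 8/3 + 16/3 + 32/3 + 64/3 + 128/3
 = 84

84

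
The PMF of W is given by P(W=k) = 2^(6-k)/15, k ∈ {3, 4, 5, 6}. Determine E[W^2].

14.8

E[W^2] = Σ w^2·P(W=w)
 = 9·8/15 + 16·4/15 + 25·2/15 + 36·1/15
 = 24/5 + 64/15 + 10/3 + 12/5
 = 74/5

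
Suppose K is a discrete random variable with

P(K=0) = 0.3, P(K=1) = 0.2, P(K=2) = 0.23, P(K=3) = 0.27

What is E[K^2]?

3.55

E[K^2] = Σ k^2·P(K=k)
 = 0·0.3 + 1·0.2 + 4·0.23 + 9·0.27
 = 0 + 0.2 + 0.92 + 2.43
 = 3.55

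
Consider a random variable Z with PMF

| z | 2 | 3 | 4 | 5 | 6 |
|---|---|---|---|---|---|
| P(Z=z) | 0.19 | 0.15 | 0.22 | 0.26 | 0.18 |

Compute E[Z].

4.09

E[Z] = Σ z·P(Z=z)
 = 2·0.19 + 3·0.15 + 4·0.22 + 5·0.26 + 6·0.18
 = 0.38 + 0.45 + 0.88 + 1.3 + 1.08
 = 4.09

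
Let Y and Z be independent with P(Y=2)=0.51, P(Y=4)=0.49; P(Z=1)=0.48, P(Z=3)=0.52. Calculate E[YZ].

E[YZ] = Σ_y Σ_z yz · P(Y=y)P(Z=z)
 = 2·0.2448 + 6·0.2652 + 4·0.2352 + 12·0.2548
 = 0.4896 + 1.5912 + 0.9408 + 3.0576
 = 6.0792

6.0792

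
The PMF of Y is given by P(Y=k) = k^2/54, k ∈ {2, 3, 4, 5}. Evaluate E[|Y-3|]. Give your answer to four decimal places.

1.2963

E[|Y-3|] = Σ |y-3|·P(Y=y)
 = 1·2/27 + 0·1/6 + 1·8/27 + 2·25/54
 = 2/27 + 0 + 8/27 + 25/27
 = 35/27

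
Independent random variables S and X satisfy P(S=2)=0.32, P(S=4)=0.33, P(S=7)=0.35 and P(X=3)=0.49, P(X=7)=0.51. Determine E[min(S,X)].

3.5623

E[min(S,X)] = Σ_s Σ_x min(s,x) · P(S=s)P(X=x)
 = 2·0.1568 + 2·0.1632 + 3·0.1617 + 4·0.1683 + 3·0.1715 + 7·0.1785
 = 0.3136 + 0.3264 + 0.4851 + 0.6732 + 0.5145 + 1.2495
 = 3.5623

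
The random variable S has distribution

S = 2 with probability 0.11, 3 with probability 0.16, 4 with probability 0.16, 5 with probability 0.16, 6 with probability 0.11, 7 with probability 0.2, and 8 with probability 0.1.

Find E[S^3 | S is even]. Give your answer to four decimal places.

179.3333

P(S is even) = 0.11 + 0.16 + 0.11 + 0.1 = 0.48.
E[S^3 | S is even] = [8·0.11 + 64·0.16 + 216·0.11 + 512·0.1] / 0.48
 = 86.08 / 0.48
 = 538/3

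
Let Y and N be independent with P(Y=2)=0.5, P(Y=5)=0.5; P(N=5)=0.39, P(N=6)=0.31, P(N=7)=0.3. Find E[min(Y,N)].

3.5

E[min(Y,N)] = Σ_y Σ_n min(y,n) · P(Y=y)P(N=n)
 = 2·0.195 + 2·0.155 + 2·0.15 + 5·0.195 + 5·0.155 + 5·0.15
 = 0.39 + 0.31 + 0.3 + 0.975 + 0.775 + 0.75
 = 3.5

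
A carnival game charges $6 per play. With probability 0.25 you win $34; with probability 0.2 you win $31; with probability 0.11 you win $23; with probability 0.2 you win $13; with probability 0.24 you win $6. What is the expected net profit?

E[payout] = 34·0.25 + 31·0.2 + 23·0.11 + 13·0.2 + 6·0.24
 = 8.5 + 6.2 + 2.53 + 2.6 + 1.44
 = 21.27
Net = 21.27 - 6 = 15.27

15.27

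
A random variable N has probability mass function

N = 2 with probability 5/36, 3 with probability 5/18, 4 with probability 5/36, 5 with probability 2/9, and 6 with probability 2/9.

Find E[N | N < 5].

P(N < 5) = 5/36 + 5/18 + 5/36 = 5/9.
E[N | N < 5] = [2·5/36 + 3·5/18 + 4·5/36] / (5/9)
 = 5/3 / (5/9)
 = 3

3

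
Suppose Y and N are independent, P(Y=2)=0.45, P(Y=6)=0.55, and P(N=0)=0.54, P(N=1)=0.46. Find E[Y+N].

4.66

E[Y+N] = Σ_y Σ_n (y+n) · P(Y=y)P(N=n)
 = 2·0.243 + 3·0.207 + 6·0.297 + 7·0.253
 = 0.486 + 0.621 + 1.782 + 1.771
 = 4.66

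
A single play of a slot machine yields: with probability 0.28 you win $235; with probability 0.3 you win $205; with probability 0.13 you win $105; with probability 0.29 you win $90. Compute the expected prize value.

E[payout] = 235·0.28 + 205·0.3 + 105·0.13 + 90·0.29
 = 65.8 + 61.5 + 13.65 + 26.1
 = 167.05

167.05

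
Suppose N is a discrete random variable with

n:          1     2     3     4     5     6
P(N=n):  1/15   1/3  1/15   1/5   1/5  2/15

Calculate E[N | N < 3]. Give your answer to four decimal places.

1.8333

P(N < 3) = 1/15 + 1/3 = 2/5.
E[N | N < 3] = [1·1/15 + 2·1/3] / (2/5)
 = 11/15 / (2/5)
 = 11/6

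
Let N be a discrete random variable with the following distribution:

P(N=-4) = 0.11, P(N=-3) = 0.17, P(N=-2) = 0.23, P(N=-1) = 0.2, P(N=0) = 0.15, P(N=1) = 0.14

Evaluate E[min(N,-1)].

-1.9

E[min(N,-1)] = Σ min(n,-1)·P(N=n)
 = (-4)·0.11 + (-3)·0.17 + (-2)·0.23 + (-1)·0.2 + (-1)·0.15 + (-1)·0.14
 = (-0.44) + (-0.51) + (-0.46) + (-0.2) + (-0.15) + (-0.14)
 = -1.9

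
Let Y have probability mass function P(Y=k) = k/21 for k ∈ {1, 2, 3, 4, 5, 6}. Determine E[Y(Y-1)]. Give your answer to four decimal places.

E[Y(Y-1)] = Σ y(y-1)·P(Y=y)
 = 0·1/21 + 2·2/21 + 6·1/7 + 12·4/21 + 20·5/21 + 30·2/7
 = 0 + 4/21 + 6/7 + 16/7 + 100/21 + 60/7
 = 50/3

16.6667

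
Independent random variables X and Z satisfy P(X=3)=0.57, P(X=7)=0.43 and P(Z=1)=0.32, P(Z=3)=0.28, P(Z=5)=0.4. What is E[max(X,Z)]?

5.176

E[max(X,Z)] = Σ_x Σ_z max(x,z) · P(X=x)P(Z=z)
 = 3·0.1824 + 3·0.1596 + 5·0.228 + 7·0.1376 + 7·0.1204 + 7·0.172
 = 0.5472 + 0.4788 + 1.14 + 0.9632 + 0.8428 + 1.204
 = 5.176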